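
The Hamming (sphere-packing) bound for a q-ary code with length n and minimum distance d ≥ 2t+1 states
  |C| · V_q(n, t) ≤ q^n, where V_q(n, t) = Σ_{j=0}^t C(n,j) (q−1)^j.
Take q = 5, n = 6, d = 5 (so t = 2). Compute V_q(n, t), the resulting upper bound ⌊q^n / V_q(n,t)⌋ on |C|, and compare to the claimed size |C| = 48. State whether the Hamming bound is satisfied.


V_q(n, t) = 265, q^n = 15625, Hamming bound = 58, |C| = 48 ≤ bound (satisfied).

Step 1: Compute V_q(n, t) = Σ_{j=0}^2 C(n, j) (q−1)^j.
  j = 0: C(6,0)·(4)^0 = 1·1 = 1.
  j = 1: C(6,1)·(4)^1 = 6·4 = 24.
  j = 2: C(6,2)·(4)^2 = 15·16 = 240.
  V_q(n, t) = 1 + 24 + 240 = 265.
Step 2: q^n = 5^6 = 15625.
Step 3: Hamming bound ⌊q^n / V_q(n,t)⌋ = ⌊15625/265⌋ = 58.
Step 4: Compare |C| = 48 to 58: satisfied.
The claimed |C| lies below the Hamming bound.


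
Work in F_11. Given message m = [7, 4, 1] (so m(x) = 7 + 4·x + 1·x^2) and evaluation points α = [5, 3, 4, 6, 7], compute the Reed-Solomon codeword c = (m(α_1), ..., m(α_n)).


c = [8, 6, 6, 1, 7]

Message polynomial: m(x) = 7 + 4·x + 1·x^2 (mod 11).
For each evaluation point α_i, compute m(α_i) mod 11:
  α_1 = 5: Horner steps 1 → 9 → 8, so m(5) = 8.
  α_2 = 3: Horner steps 1 → 7 → 6, so m(3) = 6.
  α_3 = 4: Horner steps 1 → 8 → 6, so m(4) = 6.
  α_4 = 6: Horner steps 1 → 10 → 1, so m(6) = 1.
  α_5 = 7: Horner steps 1 → 0 → 7, so m(7) = 7.
Codeword c = [8, 6, 6, 1, 7] ∈ F_11^5.


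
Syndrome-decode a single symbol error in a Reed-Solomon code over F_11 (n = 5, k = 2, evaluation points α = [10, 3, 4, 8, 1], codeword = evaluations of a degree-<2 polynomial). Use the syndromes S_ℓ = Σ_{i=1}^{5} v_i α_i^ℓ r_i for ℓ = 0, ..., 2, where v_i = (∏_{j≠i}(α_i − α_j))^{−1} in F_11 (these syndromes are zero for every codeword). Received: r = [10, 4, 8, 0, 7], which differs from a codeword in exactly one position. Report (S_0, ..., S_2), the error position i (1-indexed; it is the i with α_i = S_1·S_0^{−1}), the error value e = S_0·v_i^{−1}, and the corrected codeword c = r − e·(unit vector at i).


S = (7, 1, 8), error at position 4, error magnitude e = 9, c = [10, 4, 8, 2, 7].

Step 1: column multipliers v_i = (∏_{j≠i}(α_i − α_j))^{−1} mod 11.
  i = 1 (α = 10): (10−3)(10−4)(10−8)(10−1) = 7·6·2·9 = 756 ≡ 8, so v_1 = 8^{−1} = 7 (mod 11).
  i = 2 (α = 3): (3−10)(3−4)(3−8)(3−1) = (−7)·(−1)·(−5)·2 = −70 ≡ 7, so v_2 = 7^{−1} = 8 (mod 11).
  i = 3 (α = 4): (4−10)(4−3)(4−8)(4−1) = (−6)·1·(−4)·3 = 72 ≡ 6, so v_3 = 6^{−1} = 2 (mod 11).
  i = 4 (α = 8): (8−10)(8−3)(8−4)(8−1) = (−2)·5·4·7 = −280 ≡ 6, so v_4 = 6^{−1} = 2 (mod 11).
  i = 5 (α = 1): (1−10)(1−3)(1−4)(1−8) = (−9)·(−2)·(−3)·(−7) = 378 ≡ 4, so v_5 = 4^{−1} = 3 (mod 11).
  v = [7, 8, 2, 2, 3].
Step 2: syndromes of r = [10, 4, 8, 0, 7] (all sums mod 11).
  S_0 = Σ v_i r_i = 7·10 + 8·4 + 2·8 + 2·0 + 3·7 = 139 ≡ 7.
  S_1 = Σ v_i α_i r_i = 7·10·10 + 8·3·4 + 2·4·8 + 2·8·0 + 3·1·7 = 881 ≡ 1.
  α_i^2 mod 11 = [1, 9, 5, 9, 1].
  S_2 = Σ v_i α_i^2 r_i = 7·1·10 + 8·9·4 + 2·5·8 + 2·9·0 + 3·1·7 = 459 ≡ 8.
  S = (7, 1, 8) ≠ 0, so r is not a codeword (an error is present).
Step 3: locate the error. For a single error e at position i, S_ℓ = v_i·e·α_i^ℓ, so α_err = S_1/S_0.
  S_0^{−1} = 7^{−1} = 8 (mod 11), so α_err = 1·8 = 8 ≡ 8 = α_4. Error position i = 4.
  Consistency check: S_2/S_1 = 8·1 = 8 ≡ 8 = α_err ✓ (single-error assumption holds).
Step 4: error magnitude e = S_0/v_4 = S_0·∏_{j≠4}(α_4 − α_j) = 7·6 = 42 ≡ 9 (mod 11).
Step 5: correct position 4: c_4 = r_4 − e = 0 − 9 ≡ 2 (mod 11). Hence c = [10, 4, 8, 2, 7].
  Check: interpolating c through the α_i gives m(x) = 3 + 4·x (degree < 2) with m(α_i) = c_i for every i, so c is indeed a codeword.


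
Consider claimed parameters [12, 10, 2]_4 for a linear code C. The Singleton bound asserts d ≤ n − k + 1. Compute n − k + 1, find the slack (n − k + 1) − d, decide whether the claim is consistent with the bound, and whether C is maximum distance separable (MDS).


Singleton RHS = n − k + 1 = 3, slack = 1, bound satisfied, not MDS.

Singleton bound: d ≤ n − k + 1.
Here n = 12, k = 10, so n − k + 1 = 3.
Given d = 2, check d ≤ 3: YES.
Slack = (n − k + 1) − d = 1.
The code is NOT MDS (slack = 1 > 0).
Description: the claimed parameters are [12, 10, 2]_4; such a code would be non-MDS.


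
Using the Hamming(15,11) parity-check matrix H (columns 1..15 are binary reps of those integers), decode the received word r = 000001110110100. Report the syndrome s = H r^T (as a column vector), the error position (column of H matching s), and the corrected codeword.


s = (0, 1, 0, 1)^T, error position = 5, corrected codeword c = 000011110110100

Compute s = H r^T mod 2 one row at a time:
  s_1 = 1 + 0 + 1 + 1 + 0 + 1 + 0 + 0 = 4 ≡ 0 (mod 2).
  s_2 = 0 + 0 + 1 + 1 + 0 + 1 + 0 + 0 = 3 ≡ 1 (mod 2).
  s_3 = 0 + 0 + 1 + 1 + 1 + 1 + 0 + 0 = 4 ≡ 0 (mod 2).
  s_4 = 0 + 0 + 0 + 1 + 0 + 1 + 1 + 0 = 3 ≡ 1 (mod 2).
s = (0, 1, 0, 1)^T — this equals column 5 of H (binary 0101), so error is at position 5.
Correct: flip bit 5 of r = 000001110110100 to get c = 000011110110100.


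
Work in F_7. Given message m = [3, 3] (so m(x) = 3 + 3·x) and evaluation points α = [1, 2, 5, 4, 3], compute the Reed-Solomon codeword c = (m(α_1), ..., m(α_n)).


c = [6, 2, 4, 1, 5]

Message polynomial: m(x) = 3 + 3·x (mod 7).
For each evaluation point α_i, compute m(α_i) mod 7:
  α_1 = 1: Horner steps 3 → 6, so m(1) = 6.
  α_2 = 2: Horner steps 3 → 2, so m(2) = 2.
  α_3 = 5: Horner steps 3 → 4, so m(5) = 4.
  α_4 = 4: Horner steps 3 → 1, so m(4) = 1.
  α_5 = 3: Horner steps 3 → 5, so m(3) = 5.
Codeword c = [6, 2, 4, 1, 5] ∈ F_7^5.


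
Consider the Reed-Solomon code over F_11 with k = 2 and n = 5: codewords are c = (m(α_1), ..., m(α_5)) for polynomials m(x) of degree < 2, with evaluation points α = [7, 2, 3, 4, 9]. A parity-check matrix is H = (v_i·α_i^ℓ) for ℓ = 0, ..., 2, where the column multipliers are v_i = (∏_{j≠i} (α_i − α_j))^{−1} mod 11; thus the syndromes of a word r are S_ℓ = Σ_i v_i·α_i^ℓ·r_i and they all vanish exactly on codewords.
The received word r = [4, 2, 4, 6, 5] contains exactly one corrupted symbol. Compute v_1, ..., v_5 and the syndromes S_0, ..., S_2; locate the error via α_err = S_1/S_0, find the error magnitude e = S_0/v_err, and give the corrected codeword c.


S = (3, 10, 4), error at position 1, error magnitude e = 3, c = [1, 2, 4, 6, 5].

Step 1: column multipliers v_i = (∏_{j≠i}(α_i − α_j))^{−1} mod 11.
  i = 1 (α = 7): (7−2)(7−3)(7−4)(7−9) = 5·4·3·(−2) = −120 ≡ 1, so v_1 = 1^{−1} = 1 (mod 11).
  i = 2 (α = 2): (2−7)(2−3)(2−4)(2−9) = (−5)·(−1)·(−2)·(−7) = 70 ≡ 4, so v_2 = 4^{−1} = 3 (mod 11).
  i = 3 (α = 3): (3−7)(3−2)(3−4)(3−9) = (−4)·1·(−1)·(−6) = −24 ≡ 9, so v_3 = 9^{−1} = 5 (mod 11).
  i = 4 (α = 4): (4−7)(4−2)(4−3)(4−9) = (−3)·2·1·(−5) = 30 ≡ 8, so v_4 = 8^{−1} = 7 (mod 11).
  i = 5 (α = 9): (9−7)(9−2)(9−3)(9−4) = 2·7·6·5 = 420 ≡ 2, so v_5 = 2^{−1} = 6 (mod 11).
  v = [1, 3, 5, 7, 6].
Step 2: syndromes of r = [4, 2, 4, 6, 5] (all sums mod 11).
  S_0 = Σ v_i r_i = 1·4 + 3·2 + 5·4 + 7·6 + 6·5 = 102 ≡ 3.
  S_1 = Σ v_i α_i r_i = 1·7·4 + 3·2·2 + 5·3·4 + 7·4·6 + 6·9·5 = 538 ≡ 10.
  α_i^2 mod 11 = [5, 4, 9, 5, 4].
  S_2 = Σ v_i α_i^2 r_i = 1·5·4 + 3·4·2 + 5·9·4 + 7·5·6 + 6·4·5 = 554 ≡ 4.
  S = (3, 10, 4) ≠ 0, so r is not a codeword (an error is present).
Step 3: locate the error. For a single error e at position i, S_ℓ = v_i·e·α_i^ℓ, so α_err = S_1/S_0.
  S_0^{−1} = 3^{−1} = 4 (mod 11), so α_err = 10·4 = 40 ≡ 7 = α_1. Error position i = 1.
  Consistency check: S_2/S_1 = 4·10 = 40 ≡ 7 = α_err ✓ (single-error assumption holds).
Step 4: error magnitude e = S_0/v_1 = S_0·∏_{j≠1}(α_1 − α_j) = 3·1 = 3 ≡ 3 (mod 11).
Step 5: correct position 1: c_1 = r_1 − e = 4 − 3 ≡ 1 (mod 11). Hence c = [1, 2, 4, 6, 5].
  Check: interpolating c through the α_i gives m(x) = 9 + 2·x (degree < 2) with m(α_i) = c_i for every i, so c is indeed a codeword.


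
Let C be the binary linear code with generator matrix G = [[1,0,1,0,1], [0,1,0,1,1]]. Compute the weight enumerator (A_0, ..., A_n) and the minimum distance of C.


Weight distribution: A_0 = 1, A_3 = 2, A_4 = 1. Minimum distance d = 3.

Enumerate all 2^2 = 4 messages m ∈ F_2^2.
For each, compute codeword c = mG in F_2^5, then tally its weight.
  m = 00 → c = 00000, weight = 0.
  m = 10 → c = 10101, weight = 3.
  m = 01 → c = 01011, weight = 3.
  m = 11 → c = 11110, weight = 4.
Tally weights:
  weight 0: 1 codewords.
  weight 3: 2 codewords.
  weight 4: 1 codewords.
Minimum distance d = smallest w > 0 with A_w > 0 = 3.
Sanity: Σ A_w = 4 = 2^2 = 4 ✓.


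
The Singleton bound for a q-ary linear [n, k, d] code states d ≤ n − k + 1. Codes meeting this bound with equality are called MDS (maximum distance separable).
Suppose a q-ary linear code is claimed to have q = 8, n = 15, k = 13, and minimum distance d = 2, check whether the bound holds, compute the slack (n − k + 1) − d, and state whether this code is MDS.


Singleton RHS = n − k + 1 = 3, slack = 1, bound satisfied, not MDS.

Singleton bound: d ≤ n − k + 1.
Here n = 15, k = 13, so n − k + 1 = 3.
Given d = 2, check d ≤ 3: YES.
Slack = (n − k + 1) − d = 1.
The code is NOT MDS (slack = 1 > 0).
Description: the claimed parameters are [15, 13, 2]_8; such a code would be non-MDS.


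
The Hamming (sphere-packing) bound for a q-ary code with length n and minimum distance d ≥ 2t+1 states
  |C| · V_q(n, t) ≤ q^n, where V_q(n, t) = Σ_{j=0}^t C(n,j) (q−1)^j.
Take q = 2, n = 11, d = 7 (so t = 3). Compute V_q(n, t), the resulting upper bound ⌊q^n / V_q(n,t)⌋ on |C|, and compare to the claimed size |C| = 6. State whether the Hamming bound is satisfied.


V_q(n, t) = 232, q^n = 2048, Hamming bound = 8, |C| = 6 ≤ bound (satisfied).

Step 1: Compute V_q(n, t) = Σ_{j=0}^3 C(n, j) (q−1)^j.
  j = 0: C(11,0)·(1)^0 = 1·1 = 1.
  j = 1: C(11,1)·(1)^1 = 11·1 = 11.
  j = 2: C(11,2)·(1)^2 = 55·1 = 55.
  j = 3: C(11,3)·(1)^3 = 165·1 = 165.
  V_q(n, t) = 1 + 11 + 55 + 165 = 232.
Step 2: q^n = 2^11 = 2048.
Step 3: Hamming bound ⌊q^n / V_q(n,t)⌋ = ⌊2048/232⌋ = 8.
Step 4: Compare |C| = 6 to 8: satisfied.
The claimed |C| lies below the Hamming bound.


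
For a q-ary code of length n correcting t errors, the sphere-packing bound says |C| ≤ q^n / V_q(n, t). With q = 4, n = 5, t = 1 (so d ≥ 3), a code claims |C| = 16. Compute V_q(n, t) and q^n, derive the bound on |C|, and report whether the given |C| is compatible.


V_q(n, t) = 16, q^n = 1024, Hamming bound = 64, |C| = 16 ≤ bound (satisfied).

Step 1: Compute V_q(n, t) = Σ_{j=0}^1 C(n, j) (q−1)^j.
  j = 0: C(5,0)·(3)^0 = 1·1 = 1.
  j = 1: C(5,1)·(3)^1 = 5·3 = 15.
  V_q(n, t) = 1 + 15 = 16.
Step 2: q^n = 4^5 = 1024.
Step 3: Hamming bound ⌊q^n / V_q(n,t)⌋ = ⌊1024/16⌋ = 64.
Step 4: Compare |C| = 16 to 64: satisfied.
The claimed |C| lies below the Hamming bound.


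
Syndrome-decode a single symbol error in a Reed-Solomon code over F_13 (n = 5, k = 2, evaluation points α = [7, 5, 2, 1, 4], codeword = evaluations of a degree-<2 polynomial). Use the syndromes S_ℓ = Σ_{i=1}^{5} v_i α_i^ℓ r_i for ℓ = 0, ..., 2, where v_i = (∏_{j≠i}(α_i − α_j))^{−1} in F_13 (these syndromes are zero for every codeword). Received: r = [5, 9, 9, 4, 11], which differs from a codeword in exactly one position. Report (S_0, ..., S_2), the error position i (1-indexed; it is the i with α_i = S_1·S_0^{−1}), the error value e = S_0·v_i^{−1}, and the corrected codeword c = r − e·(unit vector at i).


S = (8, 3, 6), error at position 3, error magnitude e = 7, c = [5, 9, 2, 4, 11].

Step 1: column multipliers v_i = (∏_{j≠i}(α_i − α_j))^{−1} mod 13.
  i = 1 (α = 7): (7−5)(7−2)(7−1)(7−4) = 2·5·6·3 = 180 ≡ 11, so v_1 = 11^{−1} = 6 (mod 13).
  i = 2 (α = 5): (5−7)(5−2)(5−1)(5−4) = (−2)·3·4·1 = −24 ≡ 2, so v_2 = 2^{−1} = 7 (mod 13).
  i = 3 (α = 2): (2−7)(2−5)(2−1)(2−4) = (−5)·(−3)·1·(−2) = −30 ≡ 9, so v_3 = 9^{−1} = 3 (mod 13).
  i = 4 (α = 1): (1−7)(1−5)(1−2)(1−4) = (−6)·(−4)·(−1)·(−3) = 72 ≡ 7, so v_4 = 7^{−1} = 2 (mod 13).
  i = 5 (α = 4): (4−7)(4−5)(4−2)(4−1) = (−3)·(−1)·2·3 = 18 ≡ 5, so v_5 = 5^{−1} = 8 (mod 13).
  v = [6, 7, 3, 2, 8].
Step 2: syndromes of r = [5, 9, 9, 4, 11] (all sums mod 13).
  S_0 = Σ v_i r_i = 6·5 + 7·9 + 3·9 + 2·4 + 8·11 = 216 ≡ 8.
  S_1 = Σ v_i α_i r_i = 6·7·5 + 7·5·9 + 3·2·9 + 2·1·4 + 8·4·11 = 939 ≡ 3.
  α_i^2 mod 13 = [10, 12, 4, 1, 3].
  S_2 = Σ v_i α_i^2 r_i = 6·10·5 + 7·12·9 + 3·4·9 + 2·1·4 + 8·3·11 = 1436 ≡ 6.
  S = (8, 3, 6) ≠ 0, so r is not a codeword (an error is present).
Step 3: locate the error. For a single error e at position i, S_ℓ = v_i·e·α_i^ℓ, so α_err = S_1/S_0.
  S_0^{−1} = 8^{−1} = 5 (mod 13), so α_err = 3·5 = 15 ≡ 2 = α_3. Error position i = 3.
  Consistency check: S_2/S_1 = 6·9 = 54 ≡ 2 = α_err ✓ (single-error assumption holds).
Step 4: error magnitude e = S_0/v_3 = S_0·∏_{j≠3}(α_3 − α_j) = 8·9 = 72 ≡ 7 (mod 13).
Step 5: correct position 3: c_3 = r_3 − e = 9 − 7 ≡ 2 (mod 13). Hence c = [5, 9, 2, 4, 11].
  Check: interpolating c through the α_i gives m(x) = 6 + 11·x (degree < 2) with m(α_i) = c_i for every i, so c is indeed a codeword.


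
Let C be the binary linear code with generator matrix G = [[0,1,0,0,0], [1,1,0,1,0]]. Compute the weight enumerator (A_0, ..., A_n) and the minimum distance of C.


Weight distribution: A_0 = 1, A_1 = 1, A_2 = 1, A_3 = 1. Minimum distance d = 1.

Enumerate all 2^2 = 4 messages m ∈ F_2^2.
For each, compute codeword c = mG in F_2^5, then tally its weight.
  m = 00 → c = 00000, weight = 0.
  m = 10 → c = 01000, weight = 1.
  m = 01 → c = 11010, weight = 3.
  m = 11 → c = 10010, weight = 2.
Tally weights:
  weight 0: 1 codewords.
  weight 1: 1 codewords.
  weight 2: 1 codewords.
  weight 3: 1 codewords.
Minimum distance d = smallest w > 0 with A_w > 0 = 1.
Sanity: Σ A_w = 4 = 2^2 = 4 ✓.


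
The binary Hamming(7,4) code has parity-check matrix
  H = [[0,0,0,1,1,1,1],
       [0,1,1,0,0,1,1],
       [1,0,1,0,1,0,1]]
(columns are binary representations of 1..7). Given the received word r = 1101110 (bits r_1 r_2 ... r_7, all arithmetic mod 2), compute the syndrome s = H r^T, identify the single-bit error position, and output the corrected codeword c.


s = (1, 0, 0)^T, error position = 4, corrected codeword c = 1100110

Compute s = H r^T mod 2 one row at a time:
  s_1 = 1 + 1 + 1 + 0 = 3 ≡ 1 (mod 2).
  s_2 = 1 + 0 + 1 + 0 = 2 ≡ 0 (mod 2).
  s_3 = 1 + 0 + 1 + 0 = 2 ≡ 0 (mod 2).
s = (1, 0, 0)^T — this equals column 4 of H (binary 100), so error is at position 4.
Correct: flip bit 4 of r = 1101110 to get c = 1100110.


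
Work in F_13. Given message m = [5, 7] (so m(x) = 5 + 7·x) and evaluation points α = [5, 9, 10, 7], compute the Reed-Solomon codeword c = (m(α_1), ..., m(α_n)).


c = [1, 3, 10, 2]

Message polynomial: m(x) = 5 + 7·x (mod 13).
For each evaluation point α_i, compute m(α_i) mod 13:
  α_1 = 5: Horner steps 7 → 1, so m(5) = 1.
  α_2 = 9: Horner steps 7 → 3, so m(9) = 3.
  α_3 = 10: Horner steps 7 → 10, so m(10) = 10.
  α_4 = 7: Horner steps 7 → 2, so m(7) = 2.
Codeword c = [1, 3, 10, 2] ∈ F_13^4.


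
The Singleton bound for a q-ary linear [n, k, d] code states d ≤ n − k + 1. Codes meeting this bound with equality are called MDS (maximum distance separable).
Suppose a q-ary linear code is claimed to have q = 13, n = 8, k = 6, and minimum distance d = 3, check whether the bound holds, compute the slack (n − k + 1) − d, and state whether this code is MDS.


Singleton RHS = n − k + 1 = 3, slack = 0, bound satisfied, MDS.

Singleton bound: d ≤ n − k + 1.
Here n = 8, k = 6, so n − k + 1 = 3.
Given d = 3, check d ≤ 3: YES.
Slack = (n − k + 1) − d = 0.
The code is MDS (slack = 0).
Description: the claimed parameters are [8, 6, 3]_13; such a code would be MDS (meets Singleton bound).


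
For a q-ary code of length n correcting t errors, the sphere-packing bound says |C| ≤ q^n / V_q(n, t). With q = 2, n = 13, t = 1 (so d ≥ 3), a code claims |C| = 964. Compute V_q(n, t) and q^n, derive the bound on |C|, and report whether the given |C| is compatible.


V_q(n, t) = 14, q^n = 8192, Hamming bound = 585, |C| = 964 > bound (violated).

Step 1: Compute V_q(n, t) = Σ_{j=0}^1 C(n, j) (q−1)^j.
  j = 0: C(13,0)·(1)^0 = 1·1 = 1.
  j = 1: C(13,1)·(1)^1 = 13·1 = 13.
  V_q(n, t) = 1 + 13 = 14.
Step 2: q^n = 2^13 = 8192.
Step 3: Hamming bound ⌊q^n / V_q(n,t)⌋ = ⌊8192/14⌋ = 585.
Step 4: Compare |C| = 964 to 585: violated.
The claimed |C| lies above the Hamming bound, so no 2-ary code of length 13 with d ≥ 3 can have 964 codewords.


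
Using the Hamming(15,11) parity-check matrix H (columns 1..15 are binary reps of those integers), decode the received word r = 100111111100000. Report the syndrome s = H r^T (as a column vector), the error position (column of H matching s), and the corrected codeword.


s = (1, 0, 1, 0)^T, error position = 10, corrected codeword c = 100111111000000

Compute s = H r^T mod 2 one row at a time:
  s_1 = 1 + 1 + 1 + 0 + 0 + 0 + 0 + 0 = 3 ≡ 1 (mod 2).
  s_2 = 1 + 1 + 1 + 1 + 0 + 0 + 0 + 0 = 4 ≡ 0 (mod 2).
  s_3 = 0 + 0 + 1 + 1 + 1 + 0 + 0 + 0 = 3 ≡ 1 (mod 2).
  s_4 = 1 + 0 + 1 + 1 + 1 + 0 + 0 + 0 = 4 ≡ 0 (mod 2).
s = (1, 0, 1, 0)^T — this equals column 10 of H (binary 1010), so error is at position 10.
Correct: flip bit 10 of r = 100111111100000 to get c = 100111111000000.


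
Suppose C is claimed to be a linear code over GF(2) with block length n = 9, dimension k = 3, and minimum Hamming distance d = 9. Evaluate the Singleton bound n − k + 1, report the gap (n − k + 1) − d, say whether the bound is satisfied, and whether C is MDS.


Singleton RHS = n − k + 1 = 7, slack = -2, bound violated (no such code; not MDS).

Singleton bound: d ≤ n − k + 1.
Here n = 9, k = 3, so n − k + 1 = 7.
Given d = 9, check d ≤ 7: NO.
Slack = (n − k + 1) − d = -2.
The slack is negative: d = 9 exceeds n − k + 1 = 7 by 2, so the Singleton bound is violated and no linear [9, 3, 9]_2 code can exist. In particular it is not MDS (MDS requires d = n − k + 1 exactly).
Description: the claimed parameters are [9, 3, 9]_2; such a code would be impossible (violates the Singleton bound).


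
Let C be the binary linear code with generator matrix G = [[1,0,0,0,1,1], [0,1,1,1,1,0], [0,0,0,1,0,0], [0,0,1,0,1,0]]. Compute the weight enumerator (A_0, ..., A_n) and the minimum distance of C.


Weight distribution: A_0 = 1, A_1 = 2, A_2 = 2, A_3 = 4, A_4 = 5, A_5 = 2. Minimum distance d = 1.

Enumerate all 2^4 = 16 messages m ∈ F_2^4.
For each, compute codeword c = mG in F_2^6, then tally its weight.
  m = 0000 → c = 000000, weight = 0.
  m = 1000 → c = 100011, weight = 3.
  m = 0100 → c = 011110, weight = 4.
  m = 1100 → c = 111101, weight = 5.
  m = 0010 → c = 000100, weight = 1.
  m = 1010 → c = 100111, weight = 4.
  m = 0110 → c = 011010, weight = 3.
  m = 1110 → c = 111001, weight = 4.
  m = 0001 → c = 001010, weight = 2.
  m = 1001 → c = 101001, weight = 3.
  m = 0101 → c = 010100, weight = 2.
  m = 1101 → c = 110111, weight = 5.
  m = 0011 → c = 001110, weight = 3.
  m = 1011 → c = 101101, weight = 4.
  m = 0111 → c = 010000, weight = 1.
  m = 1111 → c = 110011, weight = 4.
Tally weights:
  weight 0: 1 codewords.
  weight 1: 2 codewords.
  weight 2: 2 codewords.
  weight 3: 4 codewords.
  weight 4: 5 codewords.
  weight 5: 2 codewords.
Minimum distance d = smallest w > 0 with A_w > 0 = 1.
Sanity: Σ A_w = 16 = 2^4 = 16 ✓.


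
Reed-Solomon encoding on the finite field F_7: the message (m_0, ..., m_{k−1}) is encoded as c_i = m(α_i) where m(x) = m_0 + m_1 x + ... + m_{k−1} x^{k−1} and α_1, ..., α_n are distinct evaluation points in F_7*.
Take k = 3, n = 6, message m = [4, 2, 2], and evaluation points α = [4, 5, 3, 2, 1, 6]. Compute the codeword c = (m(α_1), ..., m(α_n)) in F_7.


c = [2, 1, 0, 2, 1, 4]

Message polynomial: m(x) = 4 + 2·x + 2·x^2 (mod 7).
For each evaluation point α_i, compute m(α_i) mod 7:
  α_1 = 4: Horner steps 2 → 3 → 2, so m(4) = 2.
  α_2 = 5: Horner steps 2 → 5 → 1, so m(5) = 1.
  α_3 = 3: Horner steps 2 → 1 → 0, so m(3) = 0.
  α_4 = 2: Horner steps 2 → 6 → 2, so m(2) = 2.
  α_5 = 1: Horner steps 2 → 4 → 1, so m(1) = 1.
  α_6 = 6: Horner steps 2 → 0 → 4, so m(6) = 4.
Codeword c = [2, 1, 0, 2, 1, 4] ∈ F_7^6.


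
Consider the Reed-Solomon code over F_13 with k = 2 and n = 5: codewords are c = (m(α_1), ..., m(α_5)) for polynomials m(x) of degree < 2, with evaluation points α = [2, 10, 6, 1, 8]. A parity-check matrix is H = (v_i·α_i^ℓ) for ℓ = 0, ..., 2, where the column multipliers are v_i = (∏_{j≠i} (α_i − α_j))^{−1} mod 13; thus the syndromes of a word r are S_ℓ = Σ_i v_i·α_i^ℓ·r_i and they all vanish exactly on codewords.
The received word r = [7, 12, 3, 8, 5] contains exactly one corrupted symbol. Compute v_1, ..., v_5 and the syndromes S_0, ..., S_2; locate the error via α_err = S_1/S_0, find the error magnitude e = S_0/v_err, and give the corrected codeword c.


S = (4, 6, 9), error at position 5, error magnitude e = 4, c = [7, 12, 3, 8, 1].

Step 1: column multipliers v_i = (∏_{j≠i}(α_i − α_j))^{−1} mod 13.
  i = 1 (α = 2): (2−10)(2−6)(2−1)(2−8) = (−8)·(−4)·1·(−6) = −192 ≡ 3, so v_1 = 3^{−1} = 9 (mod 13).
  i = 2 (α = 10): (10−2)(10−6)(10−1)(10−8) = 8·4·9·2 = 576 ≡ 4, so v_2 = 4^{−1} = 10 (mod 13).
  i = 3 (α = 6): (6−2)(6−10)(6−1)(6−8) = 4·(−4)·5·(−2) = 160 ≡ 4, so v_3 = 4^{−1} = 10 (mod 13).
  i = 4 (α = 1): (1−2)(1−10)(1−6)(1−8) = (−1)·(−9)·(−5)·(−7) = 315 ≡ 3, so v_4 = 3^{−1} = 9 (mod 13).
  i = 5 (α = 8): (8−2)(8−10)(8−6)(8−1) = 6·(−2)·2·7 = −168 ≡ 1, so v_5 = 1^{−1} = 1 (mod 13).
  v = [9, 10, 10, 9, 1].
Step 2: syndromes of r = [7, 12, 3, 8, 5] (all sums mod 13).
  S_0 = Σ v_i r_i = 9·7 + 10·12 + 10·3 + 9·8 + 1·5 = 290 ≡ 4.
  S_1 = Σ v_i α_i r_i = 9·2·7 + 10·10·12 + 10·6·3 + 9·1·8 + 1·8·5 = 1618 ≡ 6.
  α_i^2 mod 13 = [4, 9, 10, 1, 12].
  S_2 = Σ v_i α_i^2 r_i = 9·4·7 + 10·9·12 + 10·10·3 + 9·1·8 + 1·12·5 = 1764 ≡ 9.
  S = (4, 6, 9) ≠ 0, so r is not a codeword (an error is present).
Step 3: locate the error. For a single error e at position i, S_ℓ = v_i·e·α_i^ℓ, so α_err = S_1/S_0.
  S_0^{−1} = 4^{−1} = 10 (mod 13), so α_err = 6·10 = 60 ≡ 8 = α_5. Error position i = 5.
  Consistency check: S_2/S_1 = 9·11 = 99 ≡ 8 = α_err ✓ (single-error assumption holds).
Step 4: error magnitude e = S_0/v_5 = S_0·∏_{j≠5}(α_5 − α_j) = 4·1 = 4 ≡ 4 (mod 13).
Step 5: correct position 5: c_5 = r_5 − e = 5 − 4 ≡ 1 (mod 13). Hence c = [7, 12, 3, 8, 1].
  Check: interpolating c through the α_i gives m(x) = 9 + 12·x (degree < 2) with m(α_i) = c_i for every i, so c is indeed a codeword.


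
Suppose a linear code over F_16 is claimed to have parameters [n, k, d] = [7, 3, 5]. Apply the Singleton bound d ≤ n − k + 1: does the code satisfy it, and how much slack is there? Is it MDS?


Singleton RHS = n − k + 1 = 5, slack = 0, bound satisfied, MDS.

Singleton bound: d ≤ n − k + 1.
Here n = 7, k = 3, so n − k + 1 = 5.
Given d = 5, check d ≤ 5: YES.
Slack = (n − k + 1) − d = 0.
The code is MDS (slack = 0).
Description: the claimed parameters are [7, 3, 5]_16; such a code would be MDS (meets Singleton bound).


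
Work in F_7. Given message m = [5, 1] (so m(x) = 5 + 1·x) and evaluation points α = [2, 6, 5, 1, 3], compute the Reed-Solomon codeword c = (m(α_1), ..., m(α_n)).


c = [0, 4, 3, 6, 1]

Message polynomial: m(x) = 5 + 1·x (mod 7).
For each evaluation point α_i, compute m(α_i) mod 7:
  α_1 = 2: Horner steps 1 → 0, so m(2) = 0.
  α_2 = 6: Horner steps 1 → 4, so m(6) = 4.
  α_3 = 5: Horner steps 1 → 3, so m(5) = 3.
  α_4 = 1: Horner steps 1 → 6, so m(1) = 6.
  α_5 = 3: Horner steps 1 → 1, so m(3) = 1.
Codeword c = [0, 4, 3, 6, 1] ∈ F_7^5.


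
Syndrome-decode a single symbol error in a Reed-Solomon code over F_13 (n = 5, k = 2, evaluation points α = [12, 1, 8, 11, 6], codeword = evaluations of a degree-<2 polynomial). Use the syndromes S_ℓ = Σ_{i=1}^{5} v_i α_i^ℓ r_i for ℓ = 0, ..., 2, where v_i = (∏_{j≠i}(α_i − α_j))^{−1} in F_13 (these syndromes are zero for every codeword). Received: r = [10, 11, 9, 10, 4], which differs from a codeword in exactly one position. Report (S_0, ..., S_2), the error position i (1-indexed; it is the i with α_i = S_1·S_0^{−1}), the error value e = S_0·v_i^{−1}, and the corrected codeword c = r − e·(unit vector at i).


S = (1, 12, 1), error at position 1, error magnitude e = 4, c = [6, 11, 9, 10, 4].

Step 1: column multipliers v_i = (∏_{j≠i}(α_i − α_j))^{−1} mod 13.
  i = 1 (α = 12): (12−1)(12−8)(12−11)(12−6) = 11·4·1·6 = 264 ≡ 4, so v_1 = 4^{−1} = 10 (mod 13).
  i = 2 (α = 1): (1−12)(1−8)(1−11)(1−6) = (−11)·(−7)·(−10)·(−5) = 3850 ≡ 2, so v_2 = 2^{−1} = 7 (mod 13).
  i = 3 (α = 8): (8−12)(8−1)(8−11)(8−6) = (−4)·7·(−3)·2 = 168 ≡ 12, so v_3 = 12^{−1} = 12 (mod 13).
  i = 4 (α = 11): (11−12)(11−1)(11−8)(11−6) = (−1)·10·3·5 = −150 ≡ 6, so v_4 = 6^{−1} = 11 (mod 13).
  i = 5 (α = 6): (6−12)(6−1)(6−8)(6−11) = (−6)·5·(−2)·(−5) = −300 ≡ 12, so v_5 = 12^{−1} = 12 (mod 13).
  v = [10, 7, 12, 11, 12].
Step 2: syndromes of r = [10, 11, 9, 10, 4] (all sums mod 13).
  S_0 = Σ v_i r_i = 10·10 + 7·11 + 12·9 + 11·10 + 12·4 = 443 ≡ 1.
  S_1 = Σ v_i α_i r_i = 10·12·10 + 7·1·11 + 12·8·9 + 11·11·10 + 12·6·4 = 3639 ≡ 12.
  α_i^2 mod 13 = [1, 1, 12, 4, 10].
  S_2 = Σ v_i α_i^2 r_i = 10·1·10 + 7·1·11 + 12·12·9 + 11·4·10 + 12·10·4 = 2393 ≡ 1.
  S = (1, 12, 1) ≠ 0, so r is not a codeword (an error is present).
Step 3: locate the error. For a single error e at position i, S_ℓ = v_i·e·α_i^ℓ, so α_err = S_1/S_0.
  S_0^{−1} = 1^{−1} = 1 (mod 13), so α_err = 12·1 = 12 ≡ 12 = α_1. Error position i = 1.
  Consistency check: S_2/S_1 = 1·12 = 12 ≡ 12 = α_err ✓ (single-error assumption holds).
Step 4: error magnitude e = S_0/v_1 = S_0·∏_{j≠1}(α_1 − α_j) = 1·4 = 4 ≡ 4 (mod 13).
Step 5: correct position 1: c_1 = r_1 − e = 10 − 4 ≡ 6 (mod 13). Hence c = [6, 11, 9, 10, 4].
  Check: interpolating c through the α_i gives m(x) = 2 + 9·x (degree < 2) with m(α_i) = c_i for every i, so c is indeed a codeword.


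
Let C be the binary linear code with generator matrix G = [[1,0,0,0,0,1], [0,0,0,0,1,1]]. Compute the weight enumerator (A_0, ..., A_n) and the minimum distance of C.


Weight distribution: A_0 = 1, A_2 = 3. Minimum distance d = 2.

Enumerate all 2^2 = 4 messages m ∈ F_2^2.
For each, compute codeword c = mG in F_2^6, then tally its weight.
  m = 00 → c = 000000, weight = 0.
  m = 10 → c = 100001, weight = 2.
  m = 01 → c = 000011, weight = 2.
  m = 11 → c = 100010, weight = 2.
Tally weights:
  weight 0: 1 codewords.
  weight 2: 3 codewords.
Minimum distance d = smallest w > 0 with A_w > 0 = 2.
Sanity: Σ A_w = 4 = 2^2 = 4 ✓.


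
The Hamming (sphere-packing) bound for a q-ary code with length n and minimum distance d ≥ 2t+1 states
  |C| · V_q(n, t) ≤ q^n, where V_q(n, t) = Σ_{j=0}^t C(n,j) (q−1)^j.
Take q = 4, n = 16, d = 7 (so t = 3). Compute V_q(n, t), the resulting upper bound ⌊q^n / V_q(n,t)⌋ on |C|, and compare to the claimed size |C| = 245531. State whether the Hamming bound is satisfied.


V_q(n, t) = 16249, q^n = 4294967296, Hamming bound = 264321, |C| = 245531 ≤ bound (satisfied).

Step 1: Compute V_q(n, t) = Σ_{j=0}^3 C(n, j) (q−1)^j.
  j = 0: C(16,0)·(3)^0 = 1·1 = 1.
  j = 1: C(16,1)·(3)^1 = 16·3 = 48.
  j = 2: C(16,2)·(3)^2 = 120·9 = 1080.
  j = 3: C(16,3)·(3)^3 = 560·27 = 15120.
  V_q(n, t) = 1 + 48 + 1080 + 15120 = 16249.
Step 2: q^n = 4^16 = 4294967296.
Step 3: Hamming bound ⌊q^n / V_q(n,t)⌋ = ⌊4294967296/16249⌋ = 264321.
Step 4: Compare |C| = 245531 to 264321: satisfied.
The claimed |C| lies below the Hamming bound.


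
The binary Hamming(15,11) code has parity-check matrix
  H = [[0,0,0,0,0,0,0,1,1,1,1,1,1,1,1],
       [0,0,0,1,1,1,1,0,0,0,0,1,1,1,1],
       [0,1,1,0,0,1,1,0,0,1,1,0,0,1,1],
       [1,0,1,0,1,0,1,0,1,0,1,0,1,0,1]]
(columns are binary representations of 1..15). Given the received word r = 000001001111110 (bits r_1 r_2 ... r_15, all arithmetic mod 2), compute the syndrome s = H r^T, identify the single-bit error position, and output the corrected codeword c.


s = (0, 0, 0, 1)^T, error position = 1, corrected codeword c = 100001001111110

Compute s = H r^T mod 2 one row at a time:
  s_1 = 0 + 1 + 1 + 1 + 1 + 1 + 1 + 0 = 6 ≡ 0 (mod 2).
  s_2 = 0 + 0 + 1 + 0 + 1 + 1 + 1 + 0 = 4 ≡ 0 (mod 2).
  s_3 = 0 + 0 + 1 + 0 + 1 + 1 + 1 + 0 = 4 ≡ 0 (mod 2).
  s_4 = 0 + 0 + 0 + 0 + 1 + 1 + 1 + 0 = 3 ≡ 1 (mod 2).
s = (0, 0, 0, 1)^T — this equals column 1 of H (binary 0001), so error is at position 1.
Correct: flip bit 1 of r = 000001001111110 to get c = 100001001111110.


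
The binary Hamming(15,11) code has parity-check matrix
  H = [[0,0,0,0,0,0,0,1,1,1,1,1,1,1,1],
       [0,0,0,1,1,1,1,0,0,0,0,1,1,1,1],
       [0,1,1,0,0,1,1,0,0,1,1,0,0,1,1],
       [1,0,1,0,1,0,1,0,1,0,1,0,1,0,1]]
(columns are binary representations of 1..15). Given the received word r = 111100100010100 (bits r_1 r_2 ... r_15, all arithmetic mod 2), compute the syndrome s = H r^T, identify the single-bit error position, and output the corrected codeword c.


s = (0, 1, 0, 1)^T, error position = 5, corrected codeword c = 111110100010100

Compute s = H r^T mod 2 one row at a time:
  s_1 = 0 + 0 + 0 + 1 + 0 + 1 + 0 + 0 = 2 ≡ 0 (mod 2).
  s_2 = 1 + 0 + 0 + 1 + 0 + 1 + 0 + 0 = 3 ≡ 1 (mod 2).
  s_3 = 1 + 1 + 0 + 1 + 0 + 1 + 0 + 0 = 4 ≡ 0 (mod 2).
  s_4 = 1 + 1 + 0 + 1 + 0 + 1 + 1 + 0 = 5 ≡ 1 (mod 2).
s = (0, 1, 0, 1)^T — this equals column 5 of H (binary 0101), so error is at position 5.
Correct: flip bit 5 of r = 111100100010100 to get c = 111110100010100.


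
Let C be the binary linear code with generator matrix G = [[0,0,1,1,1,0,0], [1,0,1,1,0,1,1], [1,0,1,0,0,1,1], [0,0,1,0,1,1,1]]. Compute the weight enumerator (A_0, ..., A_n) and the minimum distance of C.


Weight distribution: A_0 = 1, A_1 = 1, A_2 = 4, A_3 = 4, A_4 = 3, A_5 = 3. Minimum distance d = 1.

Enumerate all 2^4 = 16 messages m ∈ F_2^4.
For each, compute codeword c = mG in F_2^7, then tally its weight.
  m = 0000 → c = 0000000, weight = 0.
  m = 1000 → c = 0011100, weight = 3.
  m = 0100 → c = 1011011, weight = 5.
  m = 1100 → c = 1000111, weight = 4.
  m = 0010 → c = 1010011, weight = 4.
  m = 1010 → c = 1001111, weight = 5.
  m = 0110 → c = 0001000, weight = 1.
  m = 1110 → c = 0010100, weight = 2.
  m = 0001 → c = 0010111, weight = 4.
  m = 1001 → c = 0001011, weight = 3.
  m = 0101 → c = 1001100, weight = 3.
  m = 1101 → c = 1010000, weight = 2.
  m = 0011 → c = 1000100, weight = 2.
  m = 1011 → c = 1011000, weight = 3.
  m = 0111 → c = 0011111, weight = 5.
  m = 1111 → c = 0000011, weight = 2.
Tally weights:
  weight 0: 1 codewords.
  weight 1: 1 codewords.
  weight 2: 4 codewords.
  weight 3: 4 codewords.
  weight 4: 3 codewords.
  weight 5: 3 codewords.
Minimum distance d = smallest w > 0 with A_w > 0 = 1.
Sanity: Σ A_w = 16 = 2^4 = 16 ✓.


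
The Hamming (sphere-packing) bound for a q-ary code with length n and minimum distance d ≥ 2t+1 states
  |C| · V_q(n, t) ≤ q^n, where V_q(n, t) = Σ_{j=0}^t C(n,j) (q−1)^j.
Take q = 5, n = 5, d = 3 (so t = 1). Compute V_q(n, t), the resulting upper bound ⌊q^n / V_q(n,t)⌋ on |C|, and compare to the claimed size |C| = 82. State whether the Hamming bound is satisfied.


V_q(n, t) = 21, q^n = 3125, Hamming bound = 148, |C| = 82 ≤ bound (satisfied).

Step 1: Compute V_q(n, t) = Σ_{j=0}^1 C(n, j) (q−1)^j.
  j = 0: C(5,0)·(4)^0 = 1·1 = 1.
  j = 1: C(5,1)·(4)^1 = 5·4 = 20.
  V_q(n, t) = 1 + 20 = 21.
Step 2: q^n = 5^5 = 3125.
Step 3: Hamming bound ⌊q^n / V_q(n,t)⌋ = ⌊3125/21⌋ = 148.
Step 4: Compare |C| = 82 to 148: satisfied.
The claimed |C| lies below the Hamming bound.


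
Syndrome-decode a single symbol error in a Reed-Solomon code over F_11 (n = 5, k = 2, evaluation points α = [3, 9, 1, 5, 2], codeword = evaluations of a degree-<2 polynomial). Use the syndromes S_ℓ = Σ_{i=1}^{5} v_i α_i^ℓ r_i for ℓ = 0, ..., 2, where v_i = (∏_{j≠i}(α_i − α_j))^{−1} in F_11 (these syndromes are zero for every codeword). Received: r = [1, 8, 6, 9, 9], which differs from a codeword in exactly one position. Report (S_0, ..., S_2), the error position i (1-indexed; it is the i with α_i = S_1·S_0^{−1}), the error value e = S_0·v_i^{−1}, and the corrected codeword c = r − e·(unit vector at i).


S = (8, 7, 2), error at position 4, error magnitude e = 2, c = [1, 8, 6, 7, 9].

Step 1: column multipliers v_i = (∏_{j≠i}(α_i − α_j))^{−1} mod 11.
  i = 1 (α = 3): (3−9)(3−1)(3−5)(3−2) = (−6)·2·(−2)·1 = 24 ≡ 2, so v_1 = 2^{−1} = 6 (mod 11).
  i = 2 (α = 9): (9−3)(9−1)(9−5)(9−2) = 6·8·4·7 = 1344 ≡ 2, so v_2 = 2^{−1} = 6 (mod 11).
  i = 3 (α = 1): (1−3)(1−9)(1−5)(1−2) = (−2)·(−8)·(−4)·(−1) = 64 ≡ 9, so v_3 = 9^{−1} = 5 (mod 11).
  i = 4 (α = 5): (5−3)(5−9)(5−1)(5−2) = 2·(−4)·4·3 = −96 ≡ 3, so v_4 = 3^{−1} = 4 (mod 11).
  i = 5 (α = 2): (2−3)(2−9)(2−1)(2−5) = (−1)·(−7)·1·(−3) = −21 ≡ 1, so v_5 = 1^{−1} = 1 (mod 11).
  v = [6, 6, 5, 4, 1].
Step 2: syndromes of r = [1, 8, 6, 9, 9] (all sums mod 11).
  S_0 = Σ v_i r_i = 6·1 + 6·8 + 5·6 + 4·9 + 1·9 = 129 ≡ 8.
  S_1 = Σ v_i α_i r_i = 6·3·1 + 6·9·8 + 5·1·6 + 4·5·9 + 1·2·9 = 678 ≡ 7.
  α_i^2 mod 11 = [9, 4, 1, 3, 4].
  S_2 = Σ v_i α_i^2 r_i = 6·9·1 + 6·4·8 + 5·1·6 + 4·3·9 + 1·4·9 = 420 ≡ 2.
  S = (8, 7, 2) ≠ 0, so r is not a codeword (an error is present).
Step 3: locate the error. For a single error e at position i, S_ℓ = v_i·e·α_i^ℓ, so α_err = S_1/S_0.
  S_0^{−1} = 8^{−1} = 7 (mod 11), so α_err = 7·7 = 49 ≡ 5 = α_4. Error position i = 4.
  Consistency check: S_2/S_1 = 2·8 = 16 ≡ 5 = α_err ✓ (single-error assumption holds).
Step 4: error magnitude e = S_0/v_4 = S_0·∏_{j≠4}(α_4 − α_j) = 8·3 = 24 ≡ 2 (mod 11).
Step 5: correct position 4: c_4 = r_4 − e = 9 − 2 ≡ 7 (mod 11). Hence c = [1, 8, 6, 7, 9].
  Check: interpolating c through the α_i gives m(x) = 3 + 3·x (degree < 2) with m(α_i) = c_i for every i, so c is indeed a codeword.


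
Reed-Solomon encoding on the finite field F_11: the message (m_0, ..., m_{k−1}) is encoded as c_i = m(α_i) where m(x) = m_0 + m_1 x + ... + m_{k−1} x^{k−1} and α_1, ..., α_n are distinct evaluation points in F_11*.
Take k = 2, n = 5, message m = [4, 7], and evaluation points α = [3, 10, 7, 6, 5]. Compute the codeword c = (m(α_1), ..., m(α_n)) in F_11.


c = [3, 8, 9, 2, 6]

Message polynomial: m(x) = 4 + 7·x (mod 11).
For each evaluation point α_i, compute m(α_i) mod 11:
  α_1 = 3: Horner steps 7 → 3, so m(3) = 3.
  α_2 = 10: Horner steps 7 → 8, so m(10) = 8.
  α_3 = 7: Horner steps 7 → 9, so m(7) = 9.
  α_4 = 6: Horner steps 7 → 2, so m(6) = 2.
  α_5 = 5: Horner steps 7 → 6, so m(5) = 6.
Codeword c = [3, 8, 9, 2, 6] ∈ F_11^5.


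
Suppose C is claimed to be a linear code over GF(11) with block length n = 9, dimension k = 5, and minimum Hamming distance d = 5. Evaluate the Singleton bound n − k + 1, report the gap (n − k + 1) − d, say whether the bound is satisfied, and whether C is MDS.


Singleton RHS = n − k + 1 = 5, slack = 0, bound satisfied, MDS.

Singleton bound: d ≤ n − k + 1.
Here n = 9, k = 5, so n − k + 1 = 5.
Given d = 5, check d ≤ 5: YES.
Slack = (n − k + 1) − d = 0.
The code is MDS (slack = 0).
Description: the claimed parameters are [9, 5, 5]_11; such a code would be MDS (meets Singleton bound).


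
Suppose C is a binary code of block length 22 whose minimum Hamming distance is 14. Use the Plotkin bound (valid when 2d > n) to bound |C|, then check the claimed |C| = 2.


Plotkin bound M ≤ 4; given |C| = 2 ≤ bound (satisfied).

Check applicability: 2d = 28, n = 22.
2d − n = 6 > 0, so Plotkin applies.
Compute d/(2d−n) = 14/6 ≈ 2.3333.
⌊d/(2d−n)⌋ = 2.
Plotkin bound: M ≤ 2·2 = 4.
Given |C| = 2, check: satisfied.
This |C| is below the Plotkin bound.


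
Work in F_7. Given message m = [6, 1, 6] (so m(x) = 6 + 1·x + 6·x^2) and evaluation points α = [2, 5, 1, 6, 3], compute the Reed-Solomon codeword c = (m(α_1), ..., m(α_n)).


c = [4, 0, 6, 4, 0]

Message polynomial: m(x) = 6 + 1·x + 6·x^2 (mod 7).
For each evaluation point α_i, compute m(α_i) mod 7:
  α_1 = 2: Horner steps 6 → 6 → 4, so m(2) = 4.
  α_2 = 5: Horner steps 6 → 3 → 0, so m(5) = 0.
  α_3 = 1: Horner steps 6 → 0 → 6, so m(1) = 6.
  α_4 = 6: Horner steps 6 → 2 → 4, so m(6) = 4.
  α_5 = 3: Horner steps 6 → 5 → 0, so m(3) = 0.
Codeword c = [4, 0, 6, 4, 0] ∈ F_7^5.


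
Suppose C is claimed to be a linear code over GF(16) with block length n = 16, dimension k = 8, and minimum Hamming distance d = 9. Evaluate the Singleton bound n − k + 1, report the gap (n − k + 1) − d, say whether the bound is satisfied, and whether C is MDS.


Singleton RHS = n − k + 1 = 9, slack = 0, bound satisfied, MDS.

Singleton bound: d ≤ n − k + 1.
Here n = 16, k = 8, so n − k + 1 = 9.
Given d = 9, check d ≤ 9: YES.
Slack = (n − k + 1) − d = 0.
The code is MDS (slack = 0).
Description: the claimed parameters are [16, 8, 9]_16; such a code would be MDS (meets Singleton bound).


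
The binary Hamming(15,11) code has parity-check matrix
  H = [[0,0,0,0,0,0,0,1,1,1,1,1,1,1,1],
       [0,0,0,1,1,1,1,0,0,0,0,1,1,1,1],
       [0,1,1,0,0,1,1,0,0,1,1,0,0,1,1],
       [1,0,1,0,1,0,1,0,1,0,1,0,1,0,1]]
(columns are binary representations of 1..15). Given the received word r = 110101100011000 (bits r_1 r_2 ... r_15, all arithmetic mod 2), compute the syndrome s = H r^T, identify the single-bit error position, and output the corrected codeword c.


s = (0, 0, 0, 1)^T, error position = 1, corrected codeword c = 010101100011000

Compute s = H r^T mod 2 one row at a time:
  s_1 = 0 + 0 + 0 + 1 + 1 + 0 + 0 + 0 = 2 ≡ 0 (mod 2).
  s_2 = 1 + 0 + 1 + 1 + 1 + 0 + 0 + 0 = 4 ≡ 0 (mod 2).
  s_3 = 1 + 0 + 1 + 1 + 0 + 1 + 0 + 0 = 4 ≡ 0 (mod 2).
  s_4 = 1 + 0 + 0 + 1 + 0 + 1 + 0 + 0 = 3 ≡ 1 (mod 2).
s = (0, 0, 0, 1)^T — this equals column 1 of H (binary 0001), so error is at position 1.
Correct: flip bit 1 of r = 110101100011000 to get c = 010101100011000.


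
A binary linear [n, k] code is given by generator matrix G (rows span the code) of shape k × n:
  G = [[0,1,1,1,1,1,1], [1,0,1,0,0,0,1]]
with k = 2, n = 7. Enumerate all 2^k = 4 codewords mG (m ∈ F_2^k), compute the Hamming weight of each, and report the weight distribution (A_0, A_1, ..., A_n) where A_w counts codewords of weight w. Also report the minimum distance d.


Weight distribution: A_0 = 1, A_3 = 1, A_5 = 1, A_6 = 1. Minimum distance d = 3.

Enumerate all 2^2 = 4 messages m ∈ F_2^2.
For each, compute codeword c = mG in F_2^7, then tally its weight.
  m = 00 → c = 0000000, weight = 0.
  m = 10 → c = 0111111, weight = 6.
  m = 01 → c = 1010001, weight = 3.
  m = 11 → c = 1101110, weight = 5.
Tally weights:
  weight 0: 1 codewords.
  weight 3: 1 codewords.
  weight 5: 1 codewords.
  weight 6: 1 codewords.
Minimum distance d = smallest w > 0 with A_w > 0 = 3.
Sanity: Σ A_w = 4 = 2^2 = 4 ✓.


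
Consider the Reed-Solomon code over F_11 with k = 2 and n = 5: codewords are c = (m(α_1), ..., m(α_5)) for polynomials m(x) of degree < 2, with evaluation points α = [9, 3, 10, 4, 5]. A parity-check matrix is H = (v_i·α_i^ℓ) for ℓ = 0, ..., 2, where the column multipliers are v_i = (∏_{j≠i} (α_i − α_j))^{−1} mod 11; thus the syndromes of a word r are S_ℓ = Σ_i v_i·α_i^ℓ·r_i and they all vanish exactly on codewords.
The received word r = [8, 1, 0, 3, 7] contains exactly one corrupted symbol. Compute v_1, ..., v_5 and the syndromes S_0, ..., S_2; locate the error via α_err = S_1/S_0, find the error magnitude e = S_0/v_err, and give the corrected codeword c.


S = (7, 6, 2), error at position 4, error magnitude e = 10, c = [8, 1, 0, 4, 7].

Step 1: column multipliers v_i = (∏_{j≠i}(α_i − α_j))^{−1} mod 11.
  i = 1 (α = 9): (9−3)(9−10)(9−4)(9−5) = 6·(−1)·5·4 = −120 ≡ 1, so v_1 = 1^{−1} = 1 (mod 11).
  i = 2 (α = 3): (3−9)(3−10)(3−4)(3−5) = (−6)·(−7)·(−1)·(−2) = 84 ≡ 7, so v_2 = 7^{−1} = 8 (mod 11).
  i = 3 (α = 10): (10−9)(10−3)(10−4)(10−5) = 1·7·6·5 = 210 ≡ 1, so v_3 = 1^{−1} = 1 (mod 11).
  i = 4 (α = 4): (4−9)(4−3)(4−10)(4−5) = (−5)·1·(−6)·(−1) = −30 ≡ 3, so v_4 = 3^{−1} = 4 (mod 11).
  i = 5 (α = 5): (5−9)(5−3)(5−10)(5−4) = (−4)·2·(−5)·1 = 40 ≡ 7, so v_5 = 7^{−1} = 8 (mod 11).
  v = [1, 8, 1, 4, 8].
Step 2: syndromes of r = [8, 1, 0, 3, 7] (all sums mod 11).
  S_0 = Σ v_i r_i = 1·8 + 8·1 + 1·0 + 4·3 + 8·7 = 84 ≡ 7.
  S_1 = Σ v_i α_i r_i = 1·9·8 + 8·3·1 + 1·10·0 + 4·4·3 + 8·5·7 = 424 ≡ 6.
  α_i^2 mod 11 = [4, 9, 1, 5, 3].
  S_2 = Σ v_i α_i^2 r_i = 1·4·8 + 8·9·1 + 1·1·0 + 4·5·3 + 8·3·7 = 332 ≡ 2.
  S = (7, 6, 2) ≠ 0, so r is not a codeword (an error is present).
Step 3: locate the error. For a single error e at position i, S_ℓ = v_i·e·α_i^ℓ, so α_err = S_1/S_0.
  S_0^{−1} = 7^{−1} = 8 (mod 11), so α_err = 6·8 = 48 ≡ 4 = α_4. Error position i = 4.
  Consistency check: S_2/S_1 = 2·2 = 4 ≡ 4 = α_err ✓ (single-error assumption holds).
Step 4: error magnitude e = S_0/v_4 = S_0·∏_{j≠4}(α_4 − α_j) = 7·3 = 21 ≡ 10 (mod 11).
Step 5: correct position 4: c_4 = r_4 − e = 3 − 10 ≡ 4 (mod 11). Hence c = [8, 1, 0, 4, 7].
  Check: interpolating c through the α_i gives m(x) = 3 + 3·x (degree < 2) with m(α_i) = c_i for every i, so c is indeed a codeword.
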